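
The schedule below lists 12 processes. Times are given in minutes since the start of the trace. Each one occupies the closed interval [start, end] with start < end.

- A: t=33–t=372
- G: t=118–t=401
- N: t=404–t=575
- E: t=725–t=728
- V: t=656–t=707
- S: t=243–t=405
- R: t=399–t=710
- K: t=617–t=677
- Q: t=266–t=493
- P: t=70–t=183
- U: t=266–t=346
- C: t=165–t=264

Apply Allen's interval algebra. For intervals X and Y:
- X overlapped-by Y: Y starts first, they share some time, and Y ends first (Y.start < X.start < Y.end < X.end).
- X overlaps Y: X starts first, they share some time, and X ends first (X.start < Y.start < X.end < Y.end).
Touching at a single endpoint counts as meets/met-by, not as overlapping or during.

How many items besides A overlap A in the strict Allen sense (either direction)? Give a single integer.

3

Target A = [t=33, t=372].
C [t=165, t=264] → during → no.
E [t=725, t=728] → after → no.
G [t=118, t=401] → overlapped-by → counts.
K [t=617, t=677] → after → no.
N [t=404, t=575] → after → no.
P [t=70, t=183] → during → no.
Q [t=266, t=493] → overlapped-by → counts.
R [t=399, t=710] → after → no.
S [t=243, t=405] → overlapped-by → counts.
U [t=266, t=346] → during → no.
V [t=656, t=707] → after → no.
Total: 3.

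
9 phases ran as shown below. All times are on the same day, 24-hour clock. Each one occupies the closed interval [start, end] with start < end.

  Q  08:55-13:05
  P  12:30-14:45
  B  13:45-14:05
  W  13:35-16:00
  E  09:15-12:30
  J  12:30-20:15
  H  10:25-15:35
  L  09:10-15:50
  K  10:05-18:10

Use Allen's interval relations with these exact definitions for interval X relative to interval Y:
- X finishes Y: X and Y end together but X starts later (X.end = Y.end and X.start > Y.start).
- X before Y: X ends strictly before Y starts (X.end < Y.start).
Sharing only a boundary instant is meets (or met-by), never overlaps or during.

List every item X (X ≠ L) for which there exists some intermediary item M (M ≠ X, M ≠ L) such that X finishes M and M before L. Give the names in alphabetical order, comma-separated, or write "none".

none

Target L = [09:10, 15:50].
Intermediaries M with M before L: none.
Union: none.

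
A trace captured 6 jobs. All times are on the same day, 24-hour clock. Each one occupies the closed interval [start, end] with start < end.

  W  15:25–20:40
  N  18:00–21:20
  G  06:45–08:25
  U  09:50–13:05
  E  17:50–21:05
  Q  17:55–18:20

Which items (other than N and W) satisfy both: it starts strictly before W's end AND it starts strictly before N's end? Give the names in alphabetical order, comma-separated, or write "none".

E, G, Q, U

Conditions: its start is strictly before W's end (X.start < 20:40) AND its start is strictly before N's end (X.start < 21:20).
E: start 17:50 < 20:40? ✓; start 17:50 < 21:20? ✓ → yes.
G: start 06:45 < 20:40? ✓; start 06:45 < 21:20? ✓ → yes.
Q: start 17:55 < 20:40? ✓; start 17:55 < 21:20? ✓ → yes.
U: start 09:50 < 20:40? ✓; start 09:50 < 21:20? ✓ → yes.
Result: E, G, Q, U.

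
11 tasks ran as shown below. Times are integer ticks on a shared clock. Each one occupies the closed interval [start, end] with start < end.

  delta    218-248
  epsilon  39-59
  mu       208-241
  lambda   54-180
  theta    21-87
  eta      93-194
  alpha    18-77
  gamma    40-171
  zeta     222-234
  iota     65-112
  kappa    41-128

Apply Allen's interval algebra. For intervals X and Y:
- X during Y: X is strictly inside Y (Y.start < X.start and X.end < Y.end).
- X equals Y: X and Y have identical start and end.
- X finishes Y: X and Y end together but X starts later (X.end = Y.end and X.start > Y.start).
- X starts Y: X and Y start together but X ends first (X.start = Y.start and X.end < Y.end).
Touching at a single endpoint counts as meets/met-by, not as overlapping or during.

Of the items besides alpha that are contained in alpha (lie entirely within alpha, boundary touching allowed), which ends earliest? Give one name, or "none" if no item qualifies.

Target alpha = [18, 77].
delta [218, 248] → after → excluded.
epsilon [39, 59] → during → candidate.
eta [93, 194] → after → excluded.
gamma [40, 171] → overlapped-by → excluded.
iota [65, 112] → overlapped-by → excluded.
kappa [41, 128] → overlapped-by → excluded.
lambda [54, 180] → overlapped-by → excluded.
mu [208, 241] → after → excluded.
theta [21, 87] → overlapped-by → excluded.
zeta [222, 234] → after → excluded.
Among candidates, earliest end is 59 → epsilon.

epsilon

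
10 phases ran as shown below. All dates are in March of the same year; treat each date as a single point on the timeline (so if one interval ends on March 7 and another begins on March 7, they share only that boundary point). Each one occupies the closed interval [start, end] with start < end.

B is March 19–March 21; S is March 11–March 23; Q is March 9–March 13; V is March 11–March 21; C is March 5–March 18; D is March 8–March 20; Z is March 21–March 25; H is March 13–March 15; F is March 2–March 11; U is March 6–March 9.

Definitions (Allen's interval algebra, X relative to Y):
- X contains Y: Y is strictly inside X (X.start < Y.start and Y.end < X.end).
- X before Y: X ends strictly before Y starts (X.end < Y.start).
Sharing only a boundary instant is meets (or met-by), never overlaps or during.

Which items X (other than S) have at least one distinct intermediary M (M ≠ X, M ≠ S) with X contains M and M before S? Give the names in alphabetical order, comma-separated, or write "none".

Target S = [March 11, March 23].
Intermediaries M with M before S: U.
Via U — items with X contains U: C, F.
Union: C, F.

C, F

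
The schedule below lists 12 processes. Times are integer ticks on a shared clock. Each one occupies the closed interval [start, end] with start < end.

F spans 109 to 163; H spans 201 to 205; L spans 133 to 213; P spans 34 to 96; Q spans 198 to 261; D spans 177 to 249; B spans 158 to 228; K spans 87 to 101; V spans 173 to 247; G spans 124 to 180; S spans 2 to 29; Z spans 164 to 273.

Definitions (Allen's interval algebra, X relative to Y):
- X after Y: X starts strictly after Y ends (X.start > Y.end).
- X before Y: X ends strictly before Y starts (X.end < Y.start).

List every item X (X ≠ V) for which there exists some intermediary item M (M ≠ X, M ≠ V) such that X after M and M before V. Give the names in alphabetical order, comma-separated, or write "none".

B, D, F, G, H, K, L, P, Q, Z

Target V = [173, 247].
Intermediaries M with M before V: F, K, P, S.
Via F — items with X after F: D, H, Q, Z.
Via K — items with X after K: B, D, F, G, H, L, Q, Z.
Via P — items with X after P: B, D, F, G, H, L, Q, Z.
Via S — items with X after S: B, D, F, G, H, K, L, P, Q, Z.
Union: B, D, F, G, H, K, L, P, Q, Z.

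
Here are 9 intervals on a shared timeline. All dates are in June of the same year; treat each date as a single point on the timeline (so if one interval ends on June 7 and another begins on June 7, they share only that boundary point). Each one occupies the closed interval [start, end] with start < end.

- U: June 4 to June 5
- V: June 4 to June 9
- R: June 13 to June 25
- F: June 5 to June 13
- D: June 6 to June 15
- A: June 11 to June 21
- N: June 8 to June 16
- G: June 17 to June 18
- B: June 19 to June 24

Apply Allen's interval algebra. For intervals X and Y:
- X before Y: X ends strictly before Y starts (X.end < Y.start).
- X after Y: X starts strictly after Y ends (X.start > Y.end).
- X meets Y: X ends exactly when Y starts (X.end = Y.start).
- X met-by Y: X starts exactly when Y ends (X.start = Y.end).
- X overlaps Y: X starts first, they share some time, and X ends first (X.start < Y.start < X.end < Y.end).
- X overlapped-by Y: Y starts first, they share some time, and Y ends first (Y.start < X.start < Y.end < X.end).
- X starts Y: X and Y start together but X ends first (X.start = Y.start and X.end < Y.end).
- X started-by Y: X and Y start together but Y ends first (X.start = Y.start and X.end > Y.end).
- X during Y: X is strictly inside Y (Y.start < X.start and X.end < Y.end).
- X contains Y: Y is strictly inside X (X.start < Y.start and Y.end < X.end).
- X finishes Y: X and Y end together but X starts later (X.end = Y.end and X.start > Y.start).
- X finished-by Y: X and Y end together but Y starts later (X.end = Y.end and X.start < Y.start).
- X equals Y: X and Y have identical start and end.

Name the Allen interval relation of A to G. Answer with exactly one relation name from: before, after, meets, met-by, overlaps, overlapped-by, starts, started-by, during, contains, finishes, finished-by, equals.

contains

A = [June 11, June 21]; G = [June 17, June 18].
Compare endpoints: A.start < G.start, A.start < G.end, A.end > G.start, A.end > G.end.
That pattern is 'contains'.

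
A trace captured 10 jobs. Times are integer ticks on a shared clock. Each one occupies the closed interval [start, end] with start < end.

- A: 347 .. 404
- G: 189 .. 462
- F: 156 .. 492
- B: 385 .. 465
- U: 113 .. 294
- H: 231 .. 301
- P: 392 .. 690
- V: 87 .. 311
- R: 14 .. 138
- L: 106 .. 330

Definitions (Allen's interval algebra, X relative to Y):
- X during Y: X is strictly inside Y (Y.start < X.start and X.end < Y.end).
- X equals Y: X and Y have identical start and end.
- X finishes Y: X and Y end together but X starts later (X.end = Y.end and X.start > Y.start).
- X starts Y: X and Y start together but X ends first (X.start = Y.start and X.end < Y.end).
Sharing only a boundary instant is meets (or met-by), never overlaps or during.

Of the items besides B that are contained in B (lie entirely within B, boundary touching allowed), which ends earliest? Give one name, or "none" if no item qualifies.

Target B = [385, 465].
A [347, 404] → overlaps → excluded.
F [156, 492] → contains → excluded.
G [189, 462] → overlaps → excluded.
H [231, 301] → before → excluded.
L [106, 330] → before → excluded.
P [392, 690] → overlapped-by → excluded.
R [14, 138] → before → excluded.
U [113, 294] → before → excluded.
V [87, 311] → before → excluded.
No candidates → none.

none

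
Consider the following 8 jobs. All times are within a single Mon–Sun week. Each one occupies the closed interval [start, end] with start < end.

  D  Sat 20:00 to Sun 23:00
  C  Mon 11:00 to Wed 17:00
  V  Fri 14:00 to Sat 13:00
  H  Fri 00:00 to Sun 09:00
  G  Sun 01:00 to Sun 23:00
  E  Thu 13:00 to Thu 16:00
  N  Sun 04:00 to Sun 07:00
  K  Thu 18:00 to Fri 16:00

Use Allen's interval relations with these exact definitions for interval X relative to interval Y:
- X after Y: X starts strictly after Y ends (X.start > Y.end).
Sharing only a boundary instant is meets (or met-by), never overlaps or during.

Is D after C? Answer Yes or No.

D = [Sat 20:00, Sun 23:00], C = [Mon 11:00, Wed 17:00].
Actual relation of D to C: after.
Asked whether 'after' holds → Yes.

Yes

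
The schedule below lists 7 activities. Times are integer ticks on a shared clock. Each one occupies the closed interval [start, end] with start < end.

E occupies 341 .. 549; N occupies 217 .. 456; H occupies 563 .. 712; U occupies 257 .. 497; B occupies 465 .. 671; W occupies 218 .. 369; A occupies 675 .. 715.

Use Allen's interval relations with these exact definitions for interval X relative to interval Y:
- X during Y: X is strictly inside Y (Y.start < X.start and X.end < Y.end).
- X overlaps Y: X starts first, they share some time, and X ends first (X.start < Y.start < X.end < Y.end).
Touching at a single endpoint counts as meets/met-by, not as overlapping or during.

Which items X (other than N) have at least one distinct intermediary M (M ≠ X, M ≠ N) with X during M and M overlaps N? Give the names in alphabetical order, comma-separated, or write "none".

Target N = [217, 456].
Intermediaries M with M overlaps N: none.
Union: none.

none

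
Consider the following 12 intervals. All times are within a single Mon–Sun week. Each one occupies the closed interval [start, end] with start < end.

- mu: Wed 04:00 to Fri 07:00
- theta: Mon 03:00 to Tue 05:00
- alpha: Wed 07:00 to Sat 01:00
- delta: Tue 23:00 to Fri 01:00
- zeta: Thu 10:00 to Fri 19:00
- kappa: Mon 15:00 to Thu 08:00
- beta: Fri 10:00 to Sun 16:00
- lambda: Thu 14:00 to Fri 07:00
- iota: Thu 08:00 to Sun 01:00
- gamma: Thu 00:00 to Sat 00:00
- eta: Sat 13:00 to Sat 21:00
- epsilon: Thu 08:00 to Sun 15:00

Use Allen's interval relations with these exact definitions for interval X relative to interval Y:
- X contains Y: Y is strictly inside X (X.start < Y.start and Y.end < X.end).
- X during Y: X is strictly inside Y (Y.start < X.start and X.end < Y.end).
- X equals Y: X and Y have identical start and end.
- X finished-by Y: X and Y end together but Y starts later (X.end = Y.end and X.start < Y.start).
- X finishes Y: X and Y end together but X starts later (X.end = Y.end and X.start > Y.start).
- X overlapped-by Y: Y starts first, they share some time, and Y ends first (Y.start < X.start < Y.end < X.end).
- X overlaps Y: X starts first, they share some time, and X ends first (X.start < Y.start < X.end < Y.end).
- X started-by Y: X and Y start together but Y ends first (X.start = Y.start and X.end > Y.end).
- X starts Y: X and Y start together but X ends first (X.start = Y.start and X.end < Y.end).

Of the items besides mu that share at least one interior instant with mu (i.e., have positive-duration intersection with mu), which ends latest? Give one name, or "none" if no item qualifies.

epsilon

Target mu = [Wed 04:00, Fri 07:00].
alpha [Wed 07:00, Sat 01:00] → overlapped-by → candidate.
beta [Fri 10:00, Sun 16:00] → after → excluded.
delta [Tue 23:00, Fri 01:00] → overlaps → candidate.
epsilon [Thu 08:00, Sun 15:00] → overlapped-by → candidate.
eta [Sat 13:00, Sat 21:00] → after → excluded.
gamma [Thu 00:00, Sat 00:00] → overlapped-by → candidate.
iota [Thu 08:00, Sun 01:00] → overlapped-by → candidate.
kappa [Mon 15:00, Thu 08:00] → overlaps → candidate.
lambda [Thu 14:00, Fri 07:00] → finishes → candidate.
theta [Mon 03:00, Tue 05:00] → before → excluded.
zeta [Thu 10:00, Fri 19:00] → overlapped-by → candidate.
Among candidates, latest end is Sun 15:00 → epsilon.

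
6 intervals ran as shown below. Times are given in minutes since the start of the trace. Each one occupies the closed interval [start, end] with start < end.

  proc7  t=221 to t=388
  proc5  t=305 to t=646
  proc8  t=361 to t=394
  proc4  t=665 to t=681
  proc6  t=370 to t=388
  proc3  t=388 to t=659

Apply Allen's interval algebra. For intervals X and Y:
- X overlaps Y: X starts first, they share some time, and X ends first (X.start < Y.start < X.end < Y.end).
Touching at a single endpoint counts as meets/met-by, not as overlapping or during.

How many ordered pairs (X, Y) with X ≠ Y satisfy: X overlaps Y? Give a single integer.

4

Checking all 30 ordered pairs for relation 'overlaps'; matching pairs in alphabetical order:
(proc5, proc3): proc5 overlaps proc3 ✓
(proc7, proc5): proc7 overlaps proc5 ✓
(proc7, proc8): proc7 overlaps proc8 ✓
(proc8, proc3): proc8 overlaps proc3 ✓
Count: 4.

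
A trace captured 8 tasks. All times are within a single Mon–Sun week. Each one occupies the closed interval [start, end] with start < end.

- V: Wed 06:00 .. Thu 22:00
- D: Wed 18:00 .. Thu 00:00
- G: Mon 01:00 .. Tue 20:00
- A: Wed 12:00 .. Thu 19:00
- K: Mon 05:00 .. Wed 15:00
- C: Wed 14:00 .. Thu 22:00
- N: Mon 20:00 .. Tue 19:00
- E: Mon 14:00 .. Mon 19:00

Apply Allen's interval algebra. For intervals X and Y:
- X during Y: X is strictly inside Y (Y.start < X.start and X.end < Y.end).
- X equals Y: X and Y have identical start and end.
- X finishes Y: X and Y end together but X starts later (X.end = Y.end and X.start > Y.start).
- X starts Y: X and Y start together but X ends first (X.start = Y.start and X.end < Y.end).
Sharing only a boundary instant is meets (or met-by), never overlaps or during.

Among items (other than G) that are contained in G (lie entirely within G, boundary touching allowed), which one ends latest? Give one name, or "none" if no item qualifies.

N

Target G = [Mon 01:00, Tue 20:00].
A [Wed 12:00, Thu 19:00] → after → excluded.
C [Wed 14:00, Thu 22:00] → after → excluded.
D [Wed 18:00, Thu 00:00] → after → excluded.
E [Mon 14:00, Mon 19:00] → during → candidate.
K [Mon 05:00, Wed 15:00] → overlapped-by → excluded.
N [Mon 20:00, Tue 19:00] → during → candidate.
V [Wed 06:00, Thu 22:00] → after → excluded.
Among candidates, latest end is Tue 19:00 → N.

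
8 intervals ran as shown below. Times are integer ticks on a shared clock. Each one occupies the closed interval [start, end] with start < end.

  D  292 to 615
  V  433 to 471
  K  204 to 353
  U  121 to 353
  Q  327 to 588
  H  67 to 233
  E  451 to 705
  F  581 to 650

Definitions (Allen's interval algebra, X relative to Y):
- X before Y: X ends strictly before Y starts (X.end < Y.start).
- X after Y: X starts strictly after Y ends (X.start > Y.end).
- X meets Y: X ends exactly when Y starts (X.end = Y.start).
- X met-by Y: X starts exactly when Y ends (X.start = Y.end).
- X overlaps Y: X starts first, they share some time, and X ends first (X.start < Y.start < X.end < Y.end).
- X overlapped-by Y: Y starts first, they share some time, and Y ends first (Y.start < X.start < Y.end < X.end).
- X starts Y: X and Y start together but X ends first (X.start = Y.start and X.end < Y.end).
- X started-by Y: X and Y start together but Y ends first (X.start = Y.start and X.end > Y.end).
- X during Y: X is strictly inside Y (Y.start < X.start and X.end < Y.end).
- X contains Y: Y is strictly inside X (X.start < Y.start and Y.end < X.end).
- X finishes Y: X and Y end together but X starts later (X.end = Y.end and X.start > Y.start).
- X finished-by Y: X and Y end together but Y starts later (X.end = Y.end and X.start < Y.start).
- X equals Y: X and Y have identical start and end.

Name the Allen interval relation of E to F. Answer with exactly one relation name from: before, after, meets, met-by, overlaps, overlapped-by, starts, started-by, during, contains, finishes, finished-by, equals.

contains

E = [451, 705]; F = [581, 650].
Compare endpoints: E.start < F.start, E.start < F.end, E.end > F.start, E.end > F.end.
That pattern is 'contains'.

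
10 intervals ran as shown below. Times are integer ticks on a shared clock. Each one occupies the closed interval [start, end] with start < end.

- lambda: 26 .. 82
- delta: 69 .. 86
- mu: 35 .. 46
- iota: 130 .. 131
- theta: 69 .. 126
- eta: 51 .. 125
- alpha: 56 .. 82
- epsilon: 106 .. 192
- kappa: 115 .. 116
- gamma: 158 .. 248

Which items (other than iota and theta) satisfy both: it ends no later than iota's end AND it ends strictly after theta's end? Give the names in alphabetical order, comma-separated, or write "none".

Conditions: its end is no later than iota's end (X.end <= 131) AND its end is strictly after theta's end (X.end > 126).
alpha: end 82 <= 131? ✓; end 82 > 126? ✗ → no.
delta: end 86 <= 131? ✓; end 86 > 126? ✗ → no.
epsilon: end 192 <= 131? ✗; end 192 > 126? ✓ → no.
eta: end 125 <= 131? ✓; end 125 > 126? ✗ → no.
gamma: end 248 <= 131? ✗; end 248 > 126? ✓ → no.
kappa: end 116 <= 131? ✓; end 116 > 126? ✗ → no.
lambda: end 82 <= 131? ✓; end 82 > 126? ✗ → no.
mu: end 46 <= 131? ✓; end 46 > 126? ✗ → no.
Result: none.

none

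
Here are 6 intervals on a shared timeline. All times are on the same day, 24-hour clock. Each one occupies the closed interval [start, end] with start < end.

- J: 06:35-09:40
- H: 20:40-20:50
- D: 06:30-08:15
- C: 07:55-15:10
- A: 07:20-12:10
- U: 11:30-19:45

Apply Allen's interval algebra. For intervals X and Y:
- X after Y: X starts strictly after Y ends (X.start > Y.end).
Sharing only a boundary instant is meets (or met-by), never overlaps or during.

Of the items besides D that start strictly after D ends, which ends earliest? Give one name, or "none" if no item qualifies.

U

Target D = [06:30, 08:15].
A [07:20, 12:10] → overlapped-by → excluded.
C [07:55, 15:10] → overlapped-by → excluded.
H [20:40, 20:50] → after → candidate.
J [06:35, 09:40] → overlapped-by → excluded.
U [11:30, 19:45] → after → candidate.
Among candidates, earliest end is 19:45 → U.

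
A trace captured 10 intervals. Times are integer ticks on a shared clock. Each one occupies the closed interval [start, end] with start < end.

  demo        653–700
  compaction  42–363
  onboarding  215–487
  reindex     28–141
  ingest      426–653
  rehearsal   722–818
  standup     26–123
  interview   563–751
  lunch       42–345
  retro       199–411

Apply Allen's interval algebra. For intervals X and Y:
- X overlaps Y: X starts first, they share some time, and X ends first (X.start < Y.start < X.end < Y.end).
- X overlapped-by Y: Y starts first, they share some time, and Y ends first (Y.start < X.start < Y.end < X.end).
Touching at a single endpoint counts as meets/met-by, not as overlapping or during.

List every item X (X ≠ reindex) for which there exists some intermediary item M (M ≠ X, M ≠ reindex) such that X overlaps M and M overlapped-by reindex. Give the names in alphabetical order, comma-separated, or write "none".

standup

Target reindex = [28, 141].
Intermediaries M with M overlapped-by reindex: compaction, lunch.
Via compaction — items with X overlaps compaction: standup.
Via lunch — items with X overlaps lunch: standup.
Union: standup.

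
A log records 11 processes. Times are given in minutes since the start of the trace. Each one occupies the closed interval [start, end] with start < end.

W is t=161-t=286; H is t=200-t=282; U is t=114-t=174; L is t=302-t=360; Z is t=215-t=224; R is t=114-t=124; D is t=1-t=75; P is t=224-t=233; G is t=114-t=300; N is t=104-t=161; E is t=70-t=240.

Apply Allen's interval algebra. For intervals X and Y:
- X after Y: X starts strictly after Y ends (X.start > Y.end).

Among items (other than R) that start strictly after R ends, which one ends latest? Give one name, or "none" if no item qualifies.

L

Target R = [t=114, t=124].
D [t=1, t=75] → before → excluded.
E [t=70, t=240] → contains → excluded.
G [t=114, t=300] → started-by → excluded.
H [t=200, t=282] → after → candidate.
L [t=302, t=360] → after → candidate.
N [t=104, t=161] → contains → excluded.
P [t=224, t=233] → after → candidate.
U [t=114, t=174] → started-by → excluded.
W [t=161, t=286] → after → candidate.
Z [t=215, t=224] → after → candidate.
Among candidates, latest end is t=360 → L.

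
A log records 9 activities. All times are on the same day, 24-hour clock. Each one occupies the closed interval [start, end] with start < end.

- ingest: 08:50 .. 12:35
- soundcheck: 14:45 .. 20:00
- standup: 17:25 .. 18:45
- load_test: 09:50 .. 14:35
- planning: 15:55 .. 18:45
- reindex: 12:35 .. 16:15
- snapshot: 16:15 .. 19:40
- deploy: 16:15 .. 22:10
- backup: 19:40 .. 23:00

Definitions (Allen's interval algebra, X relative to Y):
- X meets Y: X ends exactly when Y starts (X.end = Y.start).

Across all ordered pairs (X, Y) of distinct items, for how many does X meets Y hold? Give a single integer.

Checking all 72 ordered pairs for relation 'meets'; matching pairs in alphabetical order:
(ingest, reindex): ingest meets reindex ✓
(reindex, deploy): reindex meets deploy ✓
(reindex, snapshot): reindex meets snapshot ✓
(snapshot, backup): snapshot meets backup ✓
Count: 4.

4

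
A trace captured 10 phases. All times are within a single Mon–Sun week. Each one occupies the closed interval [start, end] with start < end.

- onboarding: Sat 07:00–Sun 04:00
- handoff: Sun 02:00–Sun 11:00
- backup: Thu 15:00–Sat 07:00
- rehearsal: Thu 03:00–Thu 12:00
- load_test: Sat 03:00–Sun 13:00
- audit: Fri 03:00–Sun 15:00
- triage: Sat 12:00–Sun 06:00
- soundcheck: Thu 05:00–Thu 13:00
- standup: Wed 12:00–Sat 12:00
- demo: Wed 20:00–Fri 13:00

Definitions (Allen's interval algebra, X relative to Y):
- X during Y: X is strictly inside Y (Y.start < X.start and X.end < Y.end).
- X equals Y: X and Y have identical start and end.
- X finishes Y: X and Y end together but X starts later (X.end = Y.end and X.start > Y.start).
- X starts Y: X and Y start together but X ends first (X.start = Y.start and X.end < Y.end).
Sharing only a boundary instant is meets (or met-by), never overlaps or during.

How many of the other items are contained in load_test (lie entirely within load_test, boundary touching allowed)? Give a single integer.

3

Target load_test = [Sat 03:00, Sun 13:00].
audit [Fri 03:00, Sun 15:00] → contains → no.
backup [Thu 15:00, Sat 07:00] → overlaps → no.
demo [Wed 20:00, Fri 13:00] → before → no.
handoff [Sun 02:00, Sun 11:00] → during → counts.
onboarding [Sat 07:00, Sun 04:00] → during → counts.
rehearsal [Thu 03:00, Thu 12:00] → before → no.
soundcheck [Thu 05:00, Thu 13:00] → before → no.
standup [Wed 12:00, Sat 12:00] → overlaps → no.
triage [Sat 12:00, Sun 06:00] → during → counts.
Total: 3.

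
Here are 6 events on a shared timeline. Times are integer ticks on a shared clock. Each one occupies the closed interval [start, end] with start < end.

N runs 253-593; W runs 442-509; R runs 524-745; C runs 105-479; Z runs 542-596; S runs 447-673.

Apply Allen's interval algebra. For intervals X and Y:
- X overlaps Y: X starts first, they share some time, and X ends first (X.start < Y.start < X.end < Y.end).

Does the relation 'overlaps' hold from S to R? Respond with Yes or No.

S = [447, 673], R = [524, 745].
Actual relation of S to R: overlaps.
Asked whether 'overlaps' holds → Yes.

Yes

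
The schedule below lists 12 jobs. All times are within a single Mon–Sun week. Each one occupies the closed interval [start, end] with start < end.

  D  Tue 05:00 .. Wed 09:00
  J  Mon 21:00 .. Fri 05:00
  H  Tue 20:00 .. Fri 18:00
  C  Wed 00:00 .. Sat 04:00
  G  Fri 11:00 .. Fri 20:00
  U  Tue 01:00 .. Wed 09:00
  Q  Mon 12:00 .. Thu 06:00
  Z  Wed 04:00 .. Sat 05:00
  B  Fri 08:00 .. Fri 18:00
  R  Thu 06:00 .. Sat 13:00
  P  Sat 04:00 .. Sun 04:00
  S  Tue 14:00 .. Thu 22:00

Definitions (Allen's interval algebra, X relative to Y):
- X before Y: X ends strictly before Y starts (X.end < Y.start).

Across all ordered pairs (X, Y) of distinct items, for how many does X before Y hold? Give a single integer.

20

Checking all 132 ordered pairs for relation 'before'; matching pairs in alphabetical order:
(B, P): B before P ✓
(D, B): D before B ✓
(D, G): D before G ✓
(D, P): D before P ✓
(D, R): D before R ✓
(G, P): G before P ✓
(H, P): H before P ✓
(J, B): J before B ✓
(J, G): J before G ✓
(J, P): J before P ✓
(Q, B): Q before B ✓
(Q, G): Q before G ✓
(Q, P): Q before P ✓
(S, B): S before B ✓
(S, G): S before G ✓
(S, P): S before P ✓
(U, B): U before B ✓
(U, G): U before G ✓
(U, P): U before P ✓
(U, R): U before R ✓
Count: 20.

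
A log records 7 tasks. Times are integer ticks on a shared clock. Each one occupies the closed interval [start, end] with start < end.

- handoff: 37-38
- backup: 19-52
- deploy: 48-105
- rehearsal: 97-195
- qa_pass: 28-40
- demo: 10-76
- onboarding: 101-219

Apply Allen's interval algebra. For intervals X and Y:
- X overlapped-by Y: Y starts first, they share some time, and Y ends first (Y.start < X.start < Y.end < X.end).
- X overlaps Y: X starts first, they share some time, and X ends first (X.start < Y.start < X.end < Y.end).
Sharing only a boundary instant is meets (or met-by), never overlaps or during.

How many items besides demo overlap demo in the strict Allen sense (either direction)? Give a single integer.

Target demo = [10, 76].
backup [19, 52] → during → no.
deploy [48, 105] → overlapped-by → counts.
handoff [37, 38] → during → no.
onboarding [101, 219] → after → no.
qa_pass [28, 40] → during → no.
rehearsal [97, 195] → after → no.
Total: 1.

1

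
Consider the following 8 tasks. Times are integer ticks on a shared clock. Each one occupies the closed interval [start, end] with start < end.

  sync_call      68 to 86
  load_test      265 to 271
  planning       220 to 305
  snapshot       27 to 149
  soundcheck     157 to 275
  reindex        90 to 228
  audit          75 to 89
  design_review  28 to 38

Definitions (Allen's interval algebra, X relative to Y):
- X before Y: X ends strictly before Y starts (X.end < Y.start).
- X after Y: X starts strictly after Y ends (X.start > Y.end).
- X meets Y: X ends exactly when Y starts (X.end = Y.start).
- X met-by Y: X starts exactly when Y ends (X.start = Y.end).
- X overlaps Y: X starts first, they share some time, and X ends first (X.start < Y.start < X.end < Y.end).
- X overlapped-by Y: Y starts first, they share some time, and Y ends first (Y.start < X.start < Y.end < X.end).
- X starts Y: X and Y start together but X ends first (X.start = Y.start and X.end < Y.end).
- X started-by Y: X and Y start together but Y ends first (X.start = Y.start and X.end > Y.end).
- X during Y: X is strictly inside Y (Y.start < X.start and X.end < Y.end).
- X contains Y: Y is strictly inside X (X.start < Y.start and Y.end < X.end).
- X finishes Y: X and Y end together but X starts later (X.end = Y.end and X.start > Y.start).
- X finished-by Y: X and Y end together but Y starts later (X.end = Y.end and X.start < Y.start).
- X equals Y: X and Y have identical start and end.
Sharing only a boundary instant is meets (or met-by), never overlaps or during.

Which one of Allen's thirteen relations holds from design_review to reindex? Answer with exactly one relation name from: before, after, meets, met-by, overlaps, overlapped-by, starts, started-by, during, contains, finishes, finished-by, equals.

design_review = [28, 38]; reindex = [90, 228].
Compare endpoints: design_review.start < reindex.start, design_review.start < reindex.end, design_review.end < reindex.start, design_review.end < reindex.end.
That pattern is 'before'.

before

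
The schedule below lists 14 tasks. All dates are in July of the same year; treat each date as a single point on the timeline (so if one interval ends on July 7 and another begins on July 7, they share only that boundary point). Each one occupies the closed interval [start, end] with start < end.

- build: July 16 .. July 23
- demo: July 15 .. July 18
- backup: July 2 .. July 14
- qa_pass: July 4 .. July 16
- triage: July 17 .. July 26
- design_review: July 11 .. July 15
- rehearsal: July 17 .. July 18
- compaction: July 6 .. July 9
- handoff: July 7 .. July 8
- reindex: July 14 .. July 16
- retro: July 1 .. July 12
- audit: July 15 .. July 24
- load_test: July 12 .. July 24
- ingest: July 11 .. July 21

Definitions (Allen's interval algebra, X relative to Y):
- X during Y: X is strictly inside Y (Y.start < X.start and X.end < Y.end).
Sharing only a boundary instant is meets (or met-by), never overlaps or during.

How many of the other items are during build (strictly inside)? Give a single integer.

Target build = [July 16, July 23].
audit [July 15, July 24] → contains → no.
backup [July 2, July 14] → before → no.
compaction [July 6, July 9] → before → no.
demo [July 15, July 18] → overlaps → no.
design_review [July 11, July 15] → before → no.
handoff [July 7, July 8] → before → no.
ingest [July 11, July 21] → overlaps → no.
load_test [July 12, July 24] → contains → no.
qa_pass [July 4, July 16] → meets → no.
rehearsal [July 17, July 18] → during → counts.
reindex [July 14, July 16] → meets → no.
retro [July 1, July 12] → before → no.
triage [July 17, July 26] → overlapped-by → no.
Total: 1.

1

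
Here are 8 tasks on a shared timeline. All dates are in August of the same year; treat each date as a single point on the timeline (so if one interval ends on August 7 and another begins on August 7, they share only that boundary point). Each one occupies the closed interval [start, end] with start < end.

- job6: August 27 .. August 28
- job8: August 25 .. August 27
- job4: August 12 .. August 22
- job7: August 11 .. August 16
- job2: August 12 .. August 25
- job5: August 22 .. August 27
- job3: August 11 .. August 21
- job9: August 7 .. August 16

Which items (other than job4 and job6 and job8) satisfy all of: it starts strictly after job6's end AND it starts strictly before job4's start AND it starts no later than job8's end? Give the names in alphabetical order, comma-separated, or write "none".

none

Conditions: its start is strictly after job6's end (X.start > August 28) AND its start is strictly before job4's start (X.start < August 12) AND its start is no later than job8's end (X.start <= August 27).
job2: start August 12 > August 28? ✗; start August 12 < August 12? ✗; start August 12 <= August 27? ✓ → no.
job3: start August 11 > August 28? ✗; start August 11 < August 12? ✓; start August 11 <= August 27? ✓ → no.
job5: start August 22 > August 28? ✗; start August 22 < August 12? ✗; start August 22 <= August 27? ✓ → no.
job7: start August 11 > August 28? ✗; start August 11 < August 12? ✓; start August 11 <= August 27? ✓ → no.
job9: start August 7 > August 28? ✗; start August 7 < August 12? ✓; start August 7 <= August 27? ✓ → no.
Result: none.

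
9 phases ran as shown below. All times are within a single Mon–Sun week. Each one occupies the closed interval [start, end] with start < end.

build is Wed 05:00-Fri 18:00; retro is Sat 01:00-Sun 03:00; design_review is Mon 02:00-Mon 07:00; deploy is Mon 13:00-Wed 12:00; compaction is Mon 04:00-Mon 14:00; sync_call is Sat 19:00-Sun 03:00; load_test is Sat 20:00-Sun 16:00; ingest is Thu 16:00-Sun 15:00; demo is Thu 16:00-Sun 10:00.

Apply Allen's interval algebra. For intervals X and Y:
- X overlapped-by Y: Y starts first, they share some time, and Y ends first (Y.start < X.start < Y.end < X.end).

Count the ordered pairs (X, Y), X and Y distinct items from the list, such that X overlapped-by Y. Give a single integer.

Checking all 72 ordered pairs for relation 'overlapped-by'; matching pairs in alphabetical order:
(build, deploy): build overlapped-by deploy ✓
(compaction, design_review): compaction overlapped-by design_review ✓
(demo, build): demo overlapped-by build ✓
(deploy, compaction): deploy overlapped-by compaction ✓
(ingest, build): ingest overlapped-by build ✓
(load_test, demo): load_test overlapped-by demo ✓
(load_test, ingest): load_test overlapped-by ingest ✓
(load_test, retro): load_test overlapped-by retro ✓
(load_test, sync_call): load_test overlapped-by sync_call ✓
Count: 9.

9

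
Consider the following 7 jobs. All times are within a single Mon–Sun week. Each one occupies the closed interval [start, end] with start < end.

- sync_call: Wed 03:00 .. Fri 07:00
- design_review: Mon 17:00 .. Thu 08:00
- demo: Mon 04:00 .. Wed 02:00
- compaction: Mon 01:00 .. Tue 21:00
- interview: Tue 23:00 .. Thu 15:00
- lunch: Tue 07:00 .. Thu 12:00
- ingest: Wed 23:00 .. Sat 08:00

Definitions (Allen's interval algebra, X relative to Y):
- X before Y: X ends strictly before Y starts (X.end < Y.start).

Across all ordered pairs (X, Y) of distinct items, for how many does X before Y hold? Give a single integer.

5

Checking all 42 ordered pairs for relation 'before'; matching pairs in alphabetical order:
(compaction, ingest): compaction before ingest ✓
(compaction, interview): compaction before interview ✓
(compaction, sync_call): compaction before sync_call ✓
(demo, ingest): demo before ingest ✓
(demo, sync_call): demo before sync_call ✓
Count: 5.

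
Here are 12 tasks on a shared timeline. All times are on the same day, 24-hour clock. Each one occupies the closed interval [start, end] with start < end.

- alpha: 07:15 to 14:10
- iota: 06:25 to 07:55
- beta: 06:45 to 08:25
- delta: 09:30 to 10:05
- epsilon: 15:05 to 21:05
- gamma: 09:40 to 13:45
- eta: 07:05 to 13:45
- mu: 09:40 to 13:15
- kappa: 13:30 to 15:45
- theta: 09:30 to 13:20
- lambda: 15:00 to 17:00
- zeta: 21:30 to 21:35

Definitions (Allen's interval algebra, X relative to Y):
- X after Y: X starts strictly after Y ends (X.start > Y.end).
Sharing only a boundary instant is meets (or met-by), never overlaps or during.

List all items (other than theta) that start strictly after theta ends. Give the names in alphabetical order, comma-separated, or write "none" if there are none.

Target theta = [09:30, 13:20].
alpha [07:15, 14:10] → contains → no.
beta [06:45, 08:25] → before → no.
delta [09:30, 10:05] → starts → no.
epsilon [15:05, 21:05] → after → yes.
eta [07:05, 13:45] → contains → no.
gamma [09:40, 13:45] → overlapped-by → no.
iota [06:25, 07:55] → before → no.
kappa [13:30, 15:45] → after → yes.
lambda [15:00, 17:00] → after → yes.
mu [09:40, 13:15] → during → no.
zeta [21:30, 21:35] → after → yes.
Result: epsilon, kappa, lambda, zeta.

epsilon, kappa, lambda, zeta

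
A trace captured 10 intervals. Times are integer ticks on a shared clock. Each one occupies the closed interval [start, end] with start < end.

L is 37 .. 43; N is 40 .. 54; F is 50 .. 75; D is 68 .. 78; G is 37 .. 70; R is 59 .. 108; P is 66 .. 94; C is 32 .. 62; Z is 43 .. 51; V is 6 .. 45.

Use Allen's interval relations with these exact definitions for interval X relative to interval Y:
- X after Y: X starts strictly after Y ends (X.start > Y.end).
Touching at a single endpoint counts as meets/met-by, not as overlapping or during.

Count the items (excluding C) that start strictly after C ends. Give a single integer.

2

Target C = [32, 62].
D [68, 78] → after → counts.
F [50, 75] → overlapped-by → no.
G [37, 70] → overlapped-by → no.
L [37, 43] → during → no.
N [40, 54] → during → no.
P [66, 94] → after → counts.
R [59, 108] → overlapped-by → no.
V [6, 45] → overlaps → no.
Z [43, 51] → during → no.
Total: 2.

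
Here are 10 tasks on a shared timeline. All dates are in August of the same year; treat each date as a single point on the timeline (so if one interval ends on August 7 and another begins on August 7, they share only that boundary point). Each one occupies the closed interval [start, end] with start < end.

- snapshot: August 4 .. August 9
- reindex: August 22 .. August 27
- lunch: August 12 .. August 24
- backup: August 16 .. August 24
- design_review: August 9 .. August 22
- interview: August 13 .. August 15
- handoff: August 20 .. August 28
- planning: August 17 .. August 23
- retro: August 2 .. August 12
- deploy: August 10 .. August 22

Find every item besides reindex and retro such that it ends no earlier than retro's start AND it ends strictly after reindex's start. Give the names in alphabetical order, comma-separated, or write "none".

Conditions: its end is no earlier than retro's start (X.end >= August 2) AND its end is strictly after reindex's start (X.end > August 22).
backup: end August 24 >= August 2? ✓; end August 24 > August 22? ✓ → yes.
deploy: end August 22 >= August 2? ✓; end August 22 > August 22? ✗ → no.
design_review: end August 22 >= August 2? ✓; end August 22 > August 22? ✗ → no.
handoff: end August 28 >= August 2? ✓; end August 28 > August 22? ✓ → yes.
interview: end August 15 >= August 2? ✓; end August 15 > August 22? ✗ → no.
lunch: end August 24 >= August 2? ✓; end August 24 > August 22? ✓ → yes.
planning: end August 23 >= August 2? ✓; end August 23 > August 22? ✓ → yes.
snapshot: end August 9 >= August 2? ✓; end August 9 > August 22? ✗ → no.
Result: backup, handoff, lunch, planning.

backup, handoff, lunch, planning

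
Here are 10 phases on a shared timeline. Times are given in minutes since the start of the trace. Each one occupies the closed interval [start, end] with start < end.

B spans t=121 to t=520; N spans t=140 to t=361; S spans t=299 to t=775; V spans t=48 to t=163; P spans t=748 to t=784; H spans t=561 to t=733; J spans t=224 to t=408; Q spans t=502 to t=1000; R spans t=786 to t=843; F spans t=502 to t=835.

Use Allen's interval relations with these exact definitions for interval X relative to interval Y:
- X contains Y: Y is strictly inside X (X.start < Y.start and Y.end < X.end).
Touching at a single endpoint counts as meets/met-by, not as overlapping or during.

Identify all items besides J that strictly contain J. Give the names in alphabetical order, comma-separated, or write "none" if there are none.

Target J = [t=224, t=408].
B [t=121, t=520] → contains → yes.
F [t=502, t=835] → after → no.
H [t=561, t=733] → after → no.
N [t=140, t=361] → overlaps → no.
P [t=748, t=784] → after → no.
Q [t=502, t=1000] → after → no.
R [t=786, t=843] → after → no.
S [t=299, t=775] → overlapped-by → no.
V [t=48, t=163] → before → no.
Result: B.

B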